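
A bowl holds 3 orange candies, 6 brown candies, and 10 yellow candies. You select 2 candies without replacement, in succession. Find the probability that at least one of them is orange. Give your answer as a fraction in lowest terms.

17/57

P(no orange) = 16/19 × 15/18 = 240/342 = 40/57.
P(at least one) = 1 − 40/57 = 17/57.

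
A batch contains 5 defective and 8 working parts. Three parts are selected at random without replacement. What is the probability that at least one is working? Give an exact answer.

P(no working) = 5/13 × 4/12 × 3/11 = 60/1716 = 5/143.
P(at least one) = 1 − 5/143 = 138/143.

138/143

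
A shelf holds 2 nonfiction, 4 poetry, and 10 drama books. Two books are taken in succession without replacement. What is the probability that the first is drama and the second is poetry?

Multiply the probability of each draw given the previous ones:
P = 10/16 × 4/15 = 40/240 = 1/6.

1/6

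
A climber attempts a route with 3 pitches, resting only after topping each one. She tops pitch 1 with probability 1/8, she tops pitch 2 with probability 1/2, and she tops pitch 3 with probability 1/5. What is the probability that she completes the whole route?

1/80

The events are sequential, so multiply the conditional probabilities:
P = 1/8 × 1/2 × 1/5 = 1/80.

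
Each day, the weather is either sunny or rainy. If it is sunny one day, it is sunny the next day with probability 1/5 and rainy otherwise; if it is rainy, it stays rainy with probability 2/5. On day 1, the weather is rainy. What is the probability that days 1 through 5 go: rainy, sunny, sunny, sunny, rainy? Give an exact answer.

12/625

Day 1 is given. For each transition, use the conditional probability from the current state:
P(sunny | rainy) = 3/5; P(sunny | sunny) = 1/5; P(sunny | sunny) = 1/5; P(rainy | sunny) = 4/5.
P = 3/5 × 1/5 × 1/5 × 4/5 = 12/625.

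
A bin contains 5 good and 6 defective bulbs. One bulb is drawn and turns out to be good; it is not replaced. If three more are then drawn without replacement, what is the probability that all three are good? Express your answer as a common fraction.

With the first bulb removed, 4 good remain out of 10.
P = 4/10 × 3/9 × 2/8 = 24/720 = 1/30.

1/30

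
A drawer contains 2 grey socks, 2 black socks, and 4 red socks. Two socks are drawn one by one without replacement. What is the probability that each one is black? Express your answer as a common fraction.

P(every draw is black) = 2/8 × 1/7 = 2/56 = 1/28.

1/28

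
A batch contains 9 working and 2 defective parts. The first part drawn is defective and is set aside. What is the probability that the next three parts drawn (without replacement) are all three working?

7/10

With the first part removed, 9 working remain out of 10.
P = 9/10 × 8/9 × 7/8 = 504/720 = 7/10.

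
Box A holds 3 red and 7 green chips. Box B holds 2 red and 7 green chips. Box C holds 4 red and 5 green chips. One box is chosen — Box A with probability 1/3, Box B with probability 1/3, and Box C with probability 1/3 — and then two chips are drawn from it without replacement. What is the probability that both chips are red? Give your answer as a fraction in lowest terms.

47/540

From Box A: P(both red) = (3/10)(2/9) = 1/15.
From Box B: P(both red) = (2/9)(1/8) = 1/36.
From Box C: P(both red) = (4/9)(3/8) = 1/6.
Total probability = (1/3)(1/15) + (1/3)(1/36) + (1/3)(1/6) = 47/540.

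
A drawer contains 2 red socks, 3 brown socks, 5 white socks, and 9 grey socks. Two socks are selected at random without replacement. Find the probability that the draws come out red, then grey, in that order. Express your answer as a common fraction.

1/19

Chain rule:
P = 2/19 × 9/18 = 18/342 = 1/19.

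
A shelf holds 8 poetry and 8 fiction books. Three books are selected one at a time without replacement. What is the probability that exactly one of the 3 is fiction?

2/5

One ordering (fiction drawn first) has probability 8/16 × 8/15 × 7/14 = 448/3360 = 2/15.
There are C(3,1) = 3 such orderings, each equally likely, so P = 3 × 2/15 = 2/5.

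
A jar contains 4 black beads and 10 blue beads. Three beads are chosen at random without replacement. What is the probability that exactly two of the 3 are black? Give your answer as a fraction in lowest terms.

One ordering (black drawn first) has probability 4/14 × 3/13 × 10/12 = 120/2184 = 5/91.
There are C(3,2) = 3 such orderings, each equally likely, so P = 3 × 5/91 = 15/91.

15/91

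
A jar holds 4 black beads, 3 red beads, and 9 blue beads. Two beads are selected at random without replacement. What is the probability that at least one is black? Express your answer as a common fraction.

P(no black) = 12/16 × 11/15 = 132/240 = 11/20.
P(at least one) = 1 − 11/20 = 9/20.

9/20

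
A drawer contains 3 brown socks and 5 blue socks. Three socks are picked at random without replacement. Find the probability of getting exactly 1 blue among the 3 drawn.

15/56

One ordering (blue drawn first) has probability 5/8 × 3/7 × 2/6 = 30/336 = 5/56.
There are C(3,1) = 3 such orderings, each equally likely, so P = 3 × 5/56 = 15/56.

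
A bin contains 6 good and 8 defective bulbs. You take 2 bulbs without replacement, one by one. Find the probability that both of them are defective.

P = 8/14 × 7/13 = 56/182 = 4/13.

4/13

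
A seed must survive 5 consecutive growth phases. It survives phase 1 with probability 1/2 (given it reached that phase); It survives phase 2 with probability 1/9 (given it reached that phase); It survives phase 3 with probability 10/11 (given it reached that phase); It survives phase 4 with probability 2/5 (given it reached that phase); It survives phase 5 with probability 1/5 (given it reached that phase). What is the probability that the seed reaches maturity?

Multiplying along the chain,
P = 1/2 × 1/9 × 10/11 × 2/5 × 1/5 = 20/4950 = 2/495.

2/495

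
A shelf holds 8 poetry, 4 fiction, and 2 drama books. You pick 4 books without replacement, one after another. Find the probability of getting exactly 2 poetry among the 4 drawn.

One ordering (poetry drawn first) has probability 8/14 × 7/13 × 6/12 × 5/11 = 1680/24024 = 10/143.
There are C(4,2) = 6 such orderings, each equally likely, so P = 6 × 10/143 = 60/143.

60/143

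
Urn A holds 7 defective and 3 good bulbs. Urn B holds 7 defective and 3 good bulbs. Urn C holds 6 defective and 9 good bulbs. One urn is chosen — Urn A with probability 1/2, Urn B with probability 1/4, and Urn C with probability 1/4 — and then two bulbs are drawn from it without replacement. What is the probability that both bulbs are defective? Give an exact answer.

27/70

From Urn A: P(both defective) = (7/10)(6/9) = 7/15.
From Urn B: P(both defective) = (7/10)(6/9) = 7/15.
From Urn C: P(both defective) = (6/15)(5/14) = 1/7.
Total probability = (1/2)(7/15) + (1/4)(7/15) + (1/4)(1/7) = 27/70.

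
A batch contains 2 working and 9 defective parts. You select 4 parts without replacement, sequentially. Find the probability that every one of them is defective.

21/55

P(all defective) = 9/11 × 8/10 × 7/9 × 6/8 = 3024/7920 = 21/55.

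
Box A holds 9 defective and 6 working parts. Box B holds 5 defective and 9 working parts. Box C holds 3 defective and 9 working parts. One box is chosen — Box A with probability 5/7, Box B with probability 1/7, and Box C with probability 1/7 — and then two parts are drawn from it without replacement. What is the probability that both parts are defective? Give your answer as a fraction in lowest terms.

3743/14014

From Box A: P(both defective) = (9/15)(8/14) = 12/35.
From Box B: P(both defective) = (5/14)(4/13) = 10/91.
From Box C: P(both defective) = (3/12)(2/11) = 1/22.
Total probability = (5/7)(12/35) + (1/7)(10/91) + (1/7)(1/22) = 3743/14014.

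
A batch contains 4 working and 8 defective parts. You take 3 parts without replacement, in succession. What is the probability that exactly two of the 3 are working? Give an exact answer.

12/55

One ordering (working drawn first) has probability 4/12 × 3/11 × 8/10 = 96/1320 = 4/55.
There are C(3,2) = 3 such orderings, each equally likely, so P = 3 × 4/55 = 12/55.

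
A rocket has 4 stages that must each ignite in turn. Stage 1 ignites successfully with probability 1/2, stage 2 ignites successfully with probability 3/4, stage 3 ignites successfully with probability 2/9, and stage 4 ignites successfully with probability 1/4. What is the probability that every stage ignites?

1/48

The events are sequential, so multiply the conditional probabilities:
P = 1/2 × 3/4 × 2/9 × 1/4 = 6/288 = 1/48.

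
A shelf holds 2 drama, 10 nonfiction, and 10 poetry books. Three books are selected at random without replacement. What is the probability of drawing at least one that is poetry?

P(no poetry) = 12/22 × 11/21 × 10/20 = 1320/9240 = 1/7.
P(at least one) = 1 − 1/7 = 6/7.

6/7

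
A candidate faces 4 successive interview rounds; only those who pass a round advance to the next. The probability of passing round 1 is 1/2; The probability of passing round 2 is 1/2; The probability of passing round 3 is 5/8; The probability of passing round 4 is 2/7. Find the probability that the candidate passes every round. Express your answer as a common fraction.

The events are sequential, so multiply the conditional probabilities:
P = 1/2 × 1/2 × 5/8 × 2/7 = 10/224 = 5/112.

5/112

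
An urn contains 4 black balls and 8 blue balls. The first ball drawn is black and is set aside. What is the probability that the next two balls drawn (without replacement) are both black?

3/55

After the first draw, 3 of the remaining 11 balls are black.
P = 3/11 × 2/10 = 6/110 = 3/55.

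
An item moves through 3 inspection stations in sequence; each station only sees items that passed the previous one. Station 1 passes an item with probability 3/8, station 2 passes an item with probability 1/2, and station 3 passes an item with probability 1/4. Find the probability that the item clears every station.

3/64

Multiplying along the chain,
P = 3/8 × 1/2 × 1/4 = 3/64.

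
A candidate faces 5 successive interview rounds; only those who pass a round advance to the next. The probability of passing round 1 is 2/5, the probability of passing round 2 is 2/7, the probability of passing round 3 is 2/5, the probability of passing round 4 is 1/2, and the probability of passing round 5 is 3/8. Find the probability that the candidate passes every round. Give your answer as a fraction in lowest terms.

3/350

The events are sequential, so multiply the conditional probabilities:
P = 2/5 × 2/7 × 2/5 × 1/2 × 3/8 = 24/2800 = 3/350.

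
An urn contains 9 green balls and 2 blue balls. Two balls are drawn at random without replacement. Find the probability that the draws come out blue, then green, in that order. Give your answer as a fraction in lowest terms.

Chain rule:
P = 2/11 × 9/10 = 18/110 = 9/55.

9/55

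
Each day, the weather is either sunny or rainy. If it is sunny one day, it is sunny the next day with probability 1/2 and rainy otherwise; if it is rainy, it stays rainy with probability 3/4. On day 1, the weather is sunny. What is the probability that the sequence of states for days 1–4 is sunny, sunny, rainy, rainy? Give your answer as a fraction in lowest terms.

3/16

Day 1 is given. For each transition, use the conditional probability from the current state:
P(sunny | sunny) = 1/2; P(rainy | sunny) = 1/2; P(rainy | rainy) = 3/4.
P = 1/2 × 1/2 × 3/4 = 3/16.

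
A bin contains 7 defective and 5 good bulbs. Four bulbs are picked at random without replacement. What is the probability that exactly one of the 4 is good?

35/99

One ordering (good drawn first) has probability 5/12 × 7/11 × 6/10 × 5/9 = 1050/11880 = 35/396.
There are C(4,1) = 4 such orderings, each equally likely, so P = 4 × 35/396 = 35/99.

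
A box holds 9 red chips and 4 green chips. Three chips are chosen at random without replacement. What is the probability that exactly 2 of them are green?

One ordering (green drawn first) has probability 4/13 × 3/12 × 9/11 = 108/1716 = 9/143.
There are C(3,2) = 3 such orderings, each equally likely, so P = 3 × 9/143 = 27/143.

27/143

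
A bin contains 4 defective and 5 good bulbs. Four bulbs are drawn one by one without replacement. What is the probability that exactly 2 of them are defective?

One ordering (defective drawn first) has probability 4/9 × 3/8 × 5/7 × 4/6 = 240/3024 = 5/63.
There are C(4,2) = 6 such orderings, each equally likely, so P = 6 × 5/63 = 10/21.

10/21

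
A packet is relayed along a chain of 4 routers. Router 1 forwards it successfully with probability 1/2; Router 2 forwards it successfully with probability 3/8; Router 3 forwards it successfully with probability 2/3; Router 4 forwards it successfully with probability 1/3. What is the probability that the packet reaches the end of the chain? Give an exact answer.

1/24

Multiplying along the chain,
P = 1/2 × 3/8 × 2/3 × 1/3 = 6/144 = 1/24.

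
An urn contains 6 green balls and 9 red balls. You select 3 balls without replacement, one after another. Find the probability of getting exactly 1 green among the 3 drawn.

One ordering (green drawn first) has probability 6/15 × 9/14 × 8/13 = 432/2730 = 72/455.
There are C(3,1) = 3 such orderings, each equally likely, so P = 3 × 72/455 = 216/455.

216/455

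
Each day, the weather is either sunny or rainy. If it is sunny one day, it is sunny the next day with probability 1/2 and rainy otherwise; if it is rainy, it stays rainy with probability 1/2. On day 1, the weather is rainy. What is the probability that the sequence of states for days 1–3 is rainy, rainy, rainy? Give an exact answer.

Day 1 is given. For each transition, use the conditional probability from the current state:
P(rainy | rainy) = 1/2; P(rainy | rainy) = 1/2.
P = 1/2 × 1/2 = 1/4.

1/4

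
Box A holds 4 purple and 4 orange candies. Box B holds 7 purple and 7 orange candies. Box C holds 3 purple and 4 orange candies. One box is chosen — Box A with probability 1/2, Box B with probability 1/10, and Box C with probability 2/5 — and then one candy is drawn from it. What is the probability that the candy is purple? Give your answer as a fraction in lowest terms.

From Box A: P(purple) = 4/8.
From Box B: P(purple) = 7/14.
From Box C: P(purple) = 3/7.
Total probability = (1/2)(4/8) + (1/10)(7/14) + (2/5)(3/7) = 33/70.

33/70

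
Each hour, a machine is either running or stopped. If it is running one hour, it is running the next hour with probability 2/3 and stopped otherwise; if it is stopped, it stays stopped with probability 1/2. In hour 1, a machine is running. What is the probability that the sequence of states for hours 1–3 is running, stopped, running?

Hour 1 is given. For each transition, use the conditional probability from the current state:
P(stopped | running) = 1/3; P(running | stopped) = 1/2.
P = 1/3 × 1/2 = 1/6.

1/6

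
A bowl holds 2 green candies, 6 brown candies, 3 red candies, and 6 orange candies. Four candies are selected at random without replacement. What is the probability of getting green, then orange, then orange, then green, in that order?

Multiply the probability of each draw given the previous ones:
P = 2/17 × 6/16 × 5/15 × 1/14 = 60/57120 = 1/952.

1/952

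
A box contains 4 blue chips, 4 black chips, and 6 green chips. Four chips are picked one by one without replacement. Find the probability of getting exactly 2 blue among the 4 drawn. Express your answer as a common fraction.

270/1001

One ordering (blue drawn first) has probability 4/14 × 3/13 × 10/12 × 9/11 = 1080/24024 = 45/1001.
There are C(4,2) = 6 such orderings, each equally likely, so P = 6 × 45/1001 = 270/1001.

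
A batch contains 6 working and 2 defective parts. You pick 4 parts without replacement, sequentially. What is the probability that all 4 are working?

3/14

P(all working) = 6/8 × 5/7 × 4/6 × 3/5 = 360/1680 = 3/14.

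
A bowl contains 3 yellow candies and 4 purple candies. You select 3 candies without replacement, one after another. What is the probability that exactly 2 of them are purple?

18/35

One ordering (purple drawn first) has probability 4/7 × 3/6 × 3/5 = 36/210 = 6/35.
There are C(3,2) = 3 such orderings, each equally likely, so P = 3 × 6/35 = 18/35.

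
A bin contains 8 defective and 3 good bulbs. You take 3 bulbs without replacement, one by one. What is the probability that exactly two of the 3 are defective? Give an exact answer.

One ordering (defective drawn first) has probability 8/11 × 7/10 × 3/9 = 168/990 = 28/165.
There are C(3,2) = 3 such orderings, each equally likely, so P = 3 × 28/165 = 28/55.

28/55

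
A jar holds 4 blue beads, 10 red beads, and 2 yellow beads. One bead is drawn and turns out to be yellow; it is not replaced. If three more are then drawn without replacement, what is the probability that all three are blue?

4/455

With the first bead removed, 4 blue remain out of 15.
P = 4/15 × 3/14 × 2/13 = 24/2730 = 4/455.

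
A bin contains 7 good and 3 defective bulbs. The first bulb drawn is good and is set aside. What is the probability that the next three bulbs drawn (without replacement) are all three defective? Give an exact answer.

After the first draw, 3 of the remaining 9 bulbs are defective.
P = 3/9 × 2/8 × 1/7 = 6/504 = 1/84.

1/84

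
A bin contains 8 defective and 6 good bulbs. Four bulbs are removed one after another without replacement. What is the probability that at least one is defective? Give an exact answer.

P(no defective) = 6/14 × 5/13 × 4/12 × 3/11 = 360/24024 = 15/1001.
P(at least one) = 1 − 15/1001 = 986/1001.

986/1001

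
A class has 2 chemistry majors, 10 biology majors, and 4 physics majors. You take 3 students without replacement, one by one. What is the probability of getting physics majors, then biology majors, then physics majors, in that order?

Multiply the probability of each draw given the previous ones:
P = 4/16 × 10/15 × 3/14 = 120/3360 = 1/28.

1/28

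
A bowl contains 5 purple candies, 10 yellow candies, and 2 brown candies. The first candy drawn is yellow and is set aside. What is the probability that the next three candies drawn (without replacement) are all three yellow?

3/20

After the first draw, 9 of the remaining 16 candies are yellow.
P = 9/16 × 8/15 × 7/14 = 504/3360 = 3/20.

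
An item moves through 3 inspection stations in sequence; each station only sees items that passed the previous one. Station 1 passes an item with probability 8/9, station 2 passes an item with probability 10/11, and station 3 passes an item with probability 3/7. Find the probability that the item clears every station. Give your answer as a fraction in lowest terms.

Each stage is reached only if all earlier stages succeed, so
P = 8/9 × 10/11 × 3/7 = 240/693 = 80/231.

80/231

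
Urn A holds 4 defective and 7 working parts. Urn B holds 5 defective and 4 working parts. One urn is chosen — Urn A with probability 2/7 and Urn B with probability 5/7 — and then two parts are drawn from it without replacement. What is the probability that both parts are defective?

From Urn A: P(both defective) = (4/11)(3/10) = 6/55.
From Urn B: P(both defective) = (5/9)(4/8) = 5/18.
Total probability = (2/7)(6/55) + (5/7)(5/18) = 1591/6930.

1591/6930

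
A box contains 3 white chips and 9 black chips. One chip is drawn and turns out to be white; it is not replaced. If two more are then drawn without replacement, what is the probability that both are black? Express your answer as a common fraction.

After the first draw, 9 of the remaining 11 chips are black.
P = 9/11 × 8/10 = 72/110 = 36/55.

36/55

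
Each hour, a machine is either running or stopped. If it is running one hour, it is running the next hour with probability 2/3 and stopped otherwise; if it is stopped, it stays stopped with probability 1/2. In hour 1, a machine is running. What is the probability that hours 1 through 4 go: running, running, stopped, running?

Hour 1 is given. For each transition, use the conditional probability from the current state:
P(running | running) = 2/3; P(stopped | running) = 1/3; P(running | stopped) = 1/2.
P = 2/3 × 1/3 × 1/2 = 2/18 = 1/9.

1/9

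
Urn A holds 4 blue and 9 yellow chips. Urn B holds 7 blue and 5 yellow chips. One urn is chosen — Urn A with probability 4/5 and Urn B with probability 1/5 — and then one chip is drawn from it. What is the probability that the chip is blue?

From Urn A: P(blue) = 4/13.
From Urn B: P(blue) = 7/12.
Total probability = (4/5)(4/13) + (1/5)(7/12) = 283/780.

283/780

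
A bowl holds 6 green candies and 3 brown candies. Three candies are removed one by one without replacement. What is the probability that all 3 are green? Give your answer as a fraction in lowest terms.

P = 6/9 × 5/8 × 4/7 = 120/504 = 5/21.

5/21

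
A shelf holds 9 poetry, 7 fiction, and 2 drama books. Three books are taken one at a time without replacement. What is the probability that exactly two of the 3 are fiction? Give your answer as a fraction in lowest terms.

77/272

One ordering (fiction drawn first) has probability 7/18 × 6/17 × 11/16 = 462/4896 = 77/816.
There are C(3,2) = 3 such orderings, each equally likely, so P = 3 × 77/816 = 77/272.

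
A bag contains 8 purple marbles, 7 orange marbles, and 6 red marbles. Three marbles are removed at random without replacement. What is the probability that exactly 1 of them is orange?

One ordering (orange drawn first) has probability 7/21 × 14/20 × 13/19 = 1274/7980 = 91/570.
There are C(3,1) = 3 such orderings, each equally likely, so P = 3 × 91/570 = 91/190.

91/190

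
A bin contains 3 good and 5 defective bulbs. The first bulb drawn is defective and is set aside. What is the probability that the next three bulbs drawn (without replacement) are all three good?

1/35

After the first draw, 3 of the remaining 7 bulbs are good.
P = 3/7 × 2/6 × 1/5 = 6/210 = 1/35.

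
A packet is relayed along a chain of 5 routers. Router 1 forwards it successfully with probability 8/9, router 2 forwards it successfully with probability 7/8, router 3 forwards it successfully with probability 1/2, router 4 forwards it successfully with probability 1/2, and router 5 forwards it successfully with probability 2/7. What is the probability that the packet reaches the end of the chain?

1/18

Each stage is reached only if all earlier stages succeed, so
P = 8/9 × 7/8 × 1/2 × 1/2 × 2/7 = 112/2016 = 1/18.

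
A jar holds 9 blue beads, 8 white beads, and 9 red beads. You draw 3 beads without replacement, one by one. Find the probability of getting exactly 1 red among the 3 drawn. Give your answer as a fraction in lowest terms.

153/325

One ordering (red drawn first) has probability 9/26 × 17/25 × 16/24 = 2448/15600 = 51/325.
There are C(3,1) = 3 such orderings, each equally likely, so P = 3 × 51/325 = 153/325.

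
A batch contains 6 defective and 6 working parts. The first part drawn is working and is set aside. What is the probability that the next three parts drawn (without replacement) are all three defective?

4/33

After the first draw, 6 of the remaining 11 parts are defective.
P = 6/11 × 5/10 × 4/9 = 120/990 = 4/33.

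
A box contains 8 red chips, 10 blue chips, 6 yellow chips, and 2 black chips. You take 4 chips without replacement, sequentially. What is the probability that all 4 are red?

P(every draw is red) = 8/26 × 7/25 × 6/24 × 5/23 = 1680/358800 = 7/1495.

7/1495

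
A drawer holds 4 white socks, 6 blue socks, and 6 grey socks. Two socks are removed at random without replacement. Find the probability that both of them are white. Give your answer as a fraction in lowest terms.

P(all white) = 4/16 × 3/15 = 12/240 = 1/20.

1/20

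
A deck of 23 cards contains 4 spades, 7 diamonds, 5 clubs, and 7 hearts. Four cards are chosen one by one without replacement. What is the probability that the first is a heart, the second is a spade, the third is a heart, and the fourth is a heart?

Chain rule:
P = 7/23 × 4/22 × 6/21 × 5/20 = 840/212520 = 1/253.

1/253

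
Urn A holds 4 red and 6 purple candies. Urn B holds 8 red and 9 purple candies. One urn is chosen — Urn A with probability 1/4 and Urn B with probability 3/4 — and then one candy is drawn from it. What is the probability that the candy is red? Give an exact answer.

77/170

From Urn A: P(red) = 4/10.
From Urn B: P(red) = 8/17.
Total probability = (1/4)(4/10) + (3/4)(8/17) = 77/170.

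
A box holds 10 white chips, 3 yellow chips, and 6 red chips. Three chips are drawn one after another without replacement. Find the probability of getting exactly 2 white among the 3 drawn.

One ordering (white drawn first) has probability 10/19 × 9/18 × 9/17 = 810/5814 = 45/323.
There are C(3,2) = 3 such orderings, each equally likely, so P = 3 × 45/323 = 135/323.

135/323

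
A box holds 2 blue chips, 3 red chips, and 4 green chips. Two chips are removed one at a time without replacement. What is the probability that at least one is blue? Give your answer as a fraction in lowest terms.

P(no blue) = 7/9 × 6/8 = 42/72 = 7/12.
P(at least one) = 1 − 7/12 = 5/12.

5/12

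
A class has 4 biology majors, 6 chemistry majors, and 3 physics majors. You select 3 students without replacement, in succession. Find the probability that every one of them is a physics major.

P = 3/13 × 2/12 × 1/11 = 6/1716 = 1/286.

1/286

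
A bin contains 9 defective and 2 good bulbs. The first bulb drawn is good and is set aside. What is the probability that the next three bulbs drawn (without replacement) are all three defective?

7/10

After the first draw, 9 of the remaining 10 bulbs are defective.
P = 9/10 × 8/9 × 7/8 = 504/720 = 7/10.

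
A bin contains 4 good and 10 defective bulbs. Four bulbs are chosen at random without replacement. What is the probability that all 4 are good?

1/1001

P(every draw is good) = 4/14 × 3/13 × 2/12 × 1/11 = 24/24024 = 1/1001.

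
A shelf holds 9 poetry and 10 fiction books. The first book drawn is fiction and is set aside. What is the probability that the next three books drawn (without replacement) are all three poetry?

7/68

With the first book removed, 9 poetry remain out of 18.
P = 9/18 × 8/17 × 7/16 = 504/4896 = 7/68.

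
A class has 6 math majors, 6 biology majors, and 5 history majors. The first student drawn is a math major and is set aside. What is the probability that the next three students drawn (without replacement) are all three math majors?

After the first draw, 5 of the remaining 16 students are math majors.
P = 5/16 × 4/15 × 3/14 = 60/3360 = 1/56.

1/56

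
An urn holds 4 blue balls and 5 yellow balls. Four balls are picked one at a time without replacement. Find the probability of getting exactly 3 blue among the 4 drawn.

One ordering (blue drawn first) has probability 4/9 × 3/8 × 2/7 × 5/6 = 120/3024 = 5/126.
There are C(4,3) = 4 such orderings, each equally likely, so P = 4 × 5/126 = 10/63.

10/63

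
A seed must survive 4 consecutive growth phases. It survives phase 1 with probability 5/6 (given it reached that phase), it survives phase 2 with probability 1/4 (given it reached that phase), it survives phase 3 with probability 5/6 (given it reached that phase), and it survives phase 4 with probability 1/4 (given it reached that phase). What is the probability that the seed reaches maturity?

Multiplying along the chain,
P = 5/6 × 1/4 × 5/6 × 1/4 = 25/576.

25/576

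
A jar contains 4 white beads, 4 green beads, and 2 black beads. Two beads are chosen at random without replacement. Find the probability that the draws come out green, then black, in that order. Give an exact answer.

Chain rule:
P = 4/10 × 2/9 = 8/90 = 4/45.

4/45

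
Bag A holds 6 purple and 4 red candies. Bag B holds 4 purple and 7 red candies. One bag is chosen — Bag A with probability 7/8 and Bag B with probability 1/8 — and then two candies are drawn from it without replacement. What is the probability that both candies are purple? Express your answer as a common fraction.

From Bag A: P(both purple) = (6/10)(5/9) = 1/3.
From Bag B: P(both purple) = (4/11)(3/10) = 6/55.
Total probability = (7/8)(1/3) + (1/8)(6/55) = 403/1320.

403/1320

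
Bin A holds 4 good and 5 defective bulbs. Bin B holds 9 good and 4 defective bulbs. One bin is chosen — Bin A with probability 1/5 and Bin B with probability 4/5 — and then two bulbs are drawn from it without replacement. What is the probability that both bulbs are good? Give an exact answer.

157/390

From Bin A: P(both good) = (4/9)(3/8) = 1/6.
From Bin B: P(both good) = (9/13)(8/12) = 6/13.
Total probability = (1/5)(1/6) + (4/5)(6/13) = 157/390.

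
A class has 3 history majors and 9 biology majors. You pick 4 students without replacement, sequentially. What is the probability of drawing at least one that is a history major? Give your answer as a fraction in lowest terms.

P(no history majors) = 9/12 × 8/11 × 7/10 × 6/9 = 3024/11880 = 14/55.
P(at least one) = 1 − 14/55 = 41/55.

41/55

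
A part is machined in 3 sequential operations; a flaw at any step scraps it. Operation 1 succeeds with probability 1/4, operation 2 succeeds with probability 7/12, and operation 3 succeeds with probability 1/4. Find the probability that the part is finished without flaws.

7/192

The events are sequential, so multiply the conditional probabilities:
P = 1/4 × 7/12 × 1/4 = 7/192.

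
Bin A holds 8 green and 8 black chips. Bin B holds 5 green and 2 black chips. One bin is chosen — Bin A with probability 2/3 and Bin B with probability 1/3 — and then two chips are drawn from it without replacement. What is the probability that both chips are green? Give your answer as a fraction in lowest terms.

From Bin A: P(both green) = (8/16)(7/15) = 7/30.
From Bin B: P(both green) = (5/7)(4/6) = 10/21.
Total probability = (2/3)(7/30) + (1/3)(10/21) = 11/35.

11/35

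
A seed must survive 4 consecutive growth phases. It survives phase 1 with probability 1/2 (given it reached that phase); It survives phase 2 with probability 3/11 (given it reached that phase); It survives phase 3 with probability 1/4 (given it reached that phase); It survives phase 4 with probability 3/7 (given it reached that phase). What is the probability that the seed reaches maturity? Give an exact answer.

Each stage is reached only if all earlier stages succeed, so
P = 1/2 × 3/11 × 1/4 × 3/7 = 9/616.

9/616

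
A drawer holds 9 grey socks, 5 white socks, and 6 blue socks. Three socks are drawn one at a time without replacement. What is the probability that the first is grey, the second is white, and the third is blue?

3/76

Multiply the probability of each draw given the previous ones:
P = 9/20 × 5/19 × 6/18 = 270/6840 = 3/76.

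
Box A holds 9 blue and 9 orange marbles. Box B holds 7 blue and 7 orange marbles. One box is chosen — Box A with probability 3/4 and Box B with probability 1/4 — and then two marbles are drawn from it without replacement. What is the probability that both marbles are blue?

207/884

From Box A: P(both blue) = (9/18)(8/17) = 4/17.
From Box B: P(both blue) = (7/14)(6/13) = 3/13.
Total probability = (3/4)(4/17) + (1/4)(3/13) = 207/884.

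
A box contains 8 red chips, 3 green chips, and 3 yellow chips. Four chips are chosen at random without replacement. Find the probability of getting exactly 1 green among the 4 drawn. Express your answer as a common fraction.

45/91

One ordering (green drawn first) has probability 3/14 × 11/13 × 10/12 × 9/11 = 2970/24024 = 45/364.
There are C(4,1) = 4 such orderings, each equally likely, so P = 4 × 45/364 = 45/91.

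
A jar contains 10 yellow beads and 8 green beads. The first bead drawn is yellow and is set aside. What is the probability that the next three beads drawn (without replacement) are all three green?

After the first draw, 8 of the remaining 17 beads are green.
P = 8/17 × 7/16 × 6/15 = 336/4080 = 7/85.

7/85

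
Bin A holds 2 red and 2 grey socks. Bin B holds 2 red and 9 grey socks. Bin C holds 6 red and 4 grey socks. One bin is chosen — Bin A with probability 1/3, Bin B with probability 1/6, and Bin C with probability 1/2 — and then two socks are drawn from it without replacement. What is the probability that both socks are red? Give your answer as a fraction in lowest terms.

From Bin A: P(both red) = (2/4)(1/3) = 1/6.
From Bin B: P(both red) = (2/11)(1/10) = 1/55.
From Bin C: P(both red) = (6/10)(5/9) = 1/3.
Total probability = (1/3)(1/6) + (1/6)(1/55) + (1/2)(1/3) = 223/990.

223/990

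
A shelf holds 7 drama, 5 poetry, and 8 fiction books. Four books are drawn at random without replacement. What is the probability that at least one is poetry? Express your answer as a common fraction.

232/323

P(no poetry) = 15/20 × 14/19 × 13/18 × 12/17 = 32760/116280 = 91/323.
P(at least one) = 1 − 91/323 = 232/323.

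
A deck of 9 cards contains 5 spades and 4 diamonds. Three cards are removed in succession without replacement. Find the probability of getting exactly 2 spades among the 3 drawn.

10/21

One ordering (spades drawn first) has probability 5/9 × 4/8 × 4/7 = 80/504 = 10/63.
There are C(3,2) = 3 such orderings, each equally likely, so P = 3 × 10/63 = 10/21.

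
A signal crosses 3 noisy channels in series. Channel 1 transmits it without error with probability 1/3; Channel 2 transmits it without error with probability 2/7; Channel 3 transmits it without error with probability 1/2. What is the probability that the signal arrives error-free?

1/21

Each stage is reached only if all earlier stages succeed, so
P = 1/3 × 2/7 × 1/2 = 2/42 = 1/21.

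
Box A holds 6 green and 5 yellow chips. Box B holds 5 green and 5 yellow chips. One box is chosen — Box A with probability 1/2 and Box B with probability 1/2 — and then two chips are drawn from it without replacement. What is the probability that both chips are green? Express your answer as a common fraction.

From Box A: P(both green) = (6/11)(5/10) = 3/11.
From Box B: P(both green) = (5/10)(4/9) = 2/9.
Total probability = (1/2)(3/11) + (1/2)(2/9) = 49/198.

49/198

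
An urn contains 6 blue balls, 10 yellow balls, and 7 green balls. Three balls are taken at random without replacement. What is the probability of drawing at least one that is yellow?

P(no yellow) = 13/23 × 12/22 × 11/21 = 1716/10626 = 26/161.
P(at least one) = 1 − 26/161 = 135/161.

135/161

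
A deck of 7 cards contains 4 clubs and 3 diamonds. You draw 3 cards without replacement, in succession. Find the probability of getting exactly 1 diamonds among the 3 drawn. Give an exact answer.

One ordering (a diamond drawn first) has probability 3/7 × 4/6 × 3/5 = 36/210 = 6/35.
There are C(3,1) = 3 such orderings, each equally likely, so P = 3 × 6/35 = 18/35.

18/35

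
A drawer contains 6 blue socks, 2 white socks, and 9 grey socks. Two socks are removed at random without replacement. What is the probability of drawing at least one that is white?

P(no white) = 15/17 × 14/16 = 210/272 = 105/136.
P(at least one) = 1 − 105/136 = 31/136.

31/136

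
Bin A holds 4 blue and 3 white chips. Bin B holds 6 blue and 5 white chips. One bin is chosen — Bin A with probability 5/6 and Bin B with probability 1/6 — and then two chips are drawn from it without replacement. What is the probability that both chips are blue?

131/462

From Bin A: P(both blue) = (4/7)(3/6) = 2/7.
From Bin B: P(both blue) = (6/11)(5/10) = 3/11.
Total probability = (5/6)(2/7) + (1/6)(3/11) = 131/462.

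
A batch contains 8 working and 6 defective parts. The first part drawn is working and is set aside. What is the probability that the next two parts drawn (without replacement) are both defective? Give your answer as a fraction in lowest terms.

After the first draw, 6 of the remaining 13 parts are defective.
P = 6/13 × 5/12 = 30/156 = 5/26.

5/26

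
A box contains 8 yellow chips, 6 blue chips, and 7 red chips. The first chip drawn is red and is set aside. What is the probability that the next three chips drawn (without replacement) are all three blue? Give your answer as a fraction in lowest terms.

With the first chip removed, 6 blue remain out of 20.
P = 6/20 × 5/19 × 4/18 = 120/6840 = 1/57.

1/57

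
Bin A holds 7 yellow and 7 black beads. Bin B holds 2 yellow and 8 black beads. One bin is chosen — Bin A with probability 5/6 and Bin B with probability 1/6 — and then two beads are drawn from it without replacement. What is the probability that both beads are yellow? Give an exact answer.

From Bin A: P(both yellow) = (7/14)(6/13) = 3/13.
From Bin B: P(both yellow) = (2/10)(1/9) = 1/45.
Total probability = (5/6)(3/13) + (1/6)(1/45) = 344/1755.

344/1755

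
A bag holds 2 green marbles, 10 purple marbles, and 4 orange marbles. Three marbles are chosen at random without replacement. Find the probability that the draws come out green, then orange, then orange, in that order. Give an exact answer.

1/140

Each draw changes the counts, so multiply the conditional probabilities along the sequence:
P = 2/16 × 4/15 × 3/14 = 24/3360 = 1/140.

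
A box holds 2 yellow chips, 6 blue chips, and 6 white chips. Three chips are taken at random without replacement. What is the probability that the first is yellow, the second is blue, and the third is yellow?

Each draw changes the counts, so multiply the conditional probabilities along the sequence:
P = 2/14 × 6/13 × 1/12 = 12/2184 = 1/182.

1/182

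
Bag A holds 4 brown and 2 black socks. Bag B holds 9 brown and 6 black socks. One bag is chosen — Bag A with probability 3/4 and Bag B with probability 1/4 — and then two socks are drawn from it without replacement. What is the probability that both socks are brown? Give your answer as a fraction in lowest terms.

From Bag A: P(both brown) = (4/6)(3/5) = 2/5.
From Bag B: P(both brown) = (9/15)(8/14) = 12/35.
Total probability = (3/4)(2/5) + (1/4)(12/35) = 27/70.

27/70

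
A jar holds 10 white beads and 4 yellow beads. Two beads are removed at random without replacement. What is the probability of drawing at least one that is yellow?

46/91

P(no yellow) = 10/14 × 9/13 = 90/182 = 45/91.
P(at least one) = 1 − 45/91 = 46/91.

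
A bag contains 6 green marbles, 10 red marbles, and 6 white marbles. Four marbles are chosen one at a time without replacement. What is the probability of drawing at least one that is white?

157/209

P(no white) = 16/22 × 15/21 × 14/20 × 13/19 = 43680/175560 = 52/209.
P(at least one) = 1 − 52/209 = 157/209.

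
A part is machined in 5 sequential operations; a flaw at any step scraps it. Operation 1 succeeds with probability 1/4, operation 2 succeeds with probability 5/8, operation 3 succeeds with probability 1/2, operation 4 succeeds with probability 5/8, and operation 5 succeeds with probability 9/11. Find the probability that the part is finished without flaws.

225/5632

Each stage is reached only if all earlier stages succeed, so
P = 1/4 × 5/8 × 1/2 × 5/8 × 9/11 = 225/5632.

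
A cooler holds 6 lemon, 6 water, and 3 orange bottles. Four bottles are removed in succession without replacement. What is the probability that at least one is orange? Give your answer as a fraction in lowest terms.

58/91

P(no orange) = 12/15 × 11/14 × 10/13 × 9/12 = 11880/32760 = 33/91.
P(at least one) = 1 − 33/91 = 58/91.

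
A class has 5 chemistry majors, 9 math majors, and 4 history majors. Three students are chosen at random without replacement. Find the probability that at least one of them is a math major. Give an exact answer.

61/68

P(no math majors) = 9/18 × 8/17 × 7/16 = 504/4896 = 7/68.
P(at least one) = 1 − 7/68 = 61/68.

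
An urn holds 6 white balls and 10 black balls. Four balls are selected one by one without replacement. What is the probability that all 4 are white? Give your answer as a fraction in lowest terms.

3/364

P(all white) = 6/16 × 5/15 × 4/14 × 3/13 = 360/43680 = 3/364.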